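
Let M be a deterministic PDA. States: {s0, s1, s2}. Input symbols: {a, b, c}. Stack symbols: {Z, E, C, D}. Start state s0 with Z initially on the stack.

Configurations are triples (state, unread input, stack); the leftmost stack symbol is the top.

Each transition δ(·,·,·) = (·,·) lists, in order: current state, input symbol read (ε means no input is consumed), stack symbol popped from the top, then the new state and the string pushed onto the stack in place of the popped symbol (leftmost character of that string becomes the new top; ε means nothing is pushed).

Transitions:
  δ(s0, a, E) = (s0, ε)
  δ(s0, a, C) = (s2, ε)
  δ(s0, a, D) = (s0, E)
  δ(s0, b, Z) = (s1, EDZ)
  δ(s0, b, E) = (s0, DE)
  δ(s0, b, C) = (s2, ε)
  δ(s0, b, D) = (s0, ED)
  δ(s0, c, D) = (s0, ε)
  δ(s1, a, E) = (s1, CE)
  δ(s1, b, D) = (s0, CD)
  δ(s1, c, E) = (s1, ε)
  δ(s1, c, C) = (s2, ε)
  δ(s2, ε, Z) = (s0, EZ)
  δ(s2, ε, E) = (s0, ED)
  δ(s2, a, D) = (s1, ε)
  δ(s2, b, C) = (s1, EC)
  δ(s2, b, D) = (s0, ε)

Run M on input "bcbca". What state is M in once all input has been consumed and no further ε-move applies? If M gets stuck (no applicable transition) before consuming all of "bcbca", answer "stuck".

(s0, bcbca, Z)
  read b, top Z: go to s1, push EDZ → (s1, cbca, EDZ)
  read c, top E: go to s1, push ε → (s1, bca, DZ)
  read b, top D: go to s0, push CD → (s0, ca, CDZ)
No transition for (s0, c, top C); M blocks with input ca remaining.

stuck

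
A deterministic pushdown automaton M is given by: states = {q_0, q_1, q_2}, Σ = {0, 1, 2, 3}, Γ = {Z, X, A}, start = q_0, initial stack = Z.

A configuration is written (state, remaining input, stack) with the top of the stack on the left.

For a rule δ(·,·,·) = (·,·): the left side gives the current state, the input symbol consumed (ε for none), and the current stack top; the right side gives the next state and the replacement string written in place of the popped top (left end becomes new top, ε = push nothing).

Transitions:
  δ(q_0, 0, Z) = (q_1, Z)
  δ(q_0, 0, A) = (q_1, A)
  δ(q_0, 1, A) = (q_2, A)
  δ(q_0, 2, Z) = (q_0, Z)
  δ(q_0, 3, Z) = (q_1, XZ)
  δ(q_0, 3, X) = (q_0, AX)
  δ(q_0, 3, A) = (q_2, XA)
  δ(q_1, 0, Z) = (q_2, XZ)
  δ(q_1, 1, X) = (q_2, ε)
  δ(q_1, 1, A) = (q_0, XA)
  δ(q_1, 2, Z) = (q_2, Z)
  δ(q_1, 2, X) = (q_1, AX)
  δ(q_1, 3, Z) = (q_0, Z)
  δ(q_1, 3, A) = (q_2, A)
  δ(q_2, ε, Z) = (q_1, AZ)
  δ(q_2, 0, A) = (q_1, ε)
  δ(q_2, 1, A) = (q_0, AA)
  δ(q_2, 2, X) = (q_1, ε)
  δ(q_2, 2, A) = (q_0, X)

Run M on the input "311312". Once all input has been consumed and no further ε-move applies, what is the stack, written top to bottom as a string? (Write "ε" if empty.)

(q_0, 311312, Z)
  read 3, top Z: go to q_1, push XZ → (q_1, 11312, XZ)
  read 1, top X: go to q_2, push ε → (q_2, 1312, Z)
  ε-move, top Z: go to q_1, push AZ → (q_1, 1312, AZ)
  read 1, top A: go to q_0, push XA → (q_0, 312, XAZ)
  read 3, top X: go to q_0, push AX → (q_0, 12, AXAZ)
  read 1, top A: go to q_2, push A → (q_2, 2, AXAZ)
  read 2, top A: go to q_0, push X → (q_0, ε, XXAZ)
All input consumed in state q_0 with stack XXAZ.

XXAZ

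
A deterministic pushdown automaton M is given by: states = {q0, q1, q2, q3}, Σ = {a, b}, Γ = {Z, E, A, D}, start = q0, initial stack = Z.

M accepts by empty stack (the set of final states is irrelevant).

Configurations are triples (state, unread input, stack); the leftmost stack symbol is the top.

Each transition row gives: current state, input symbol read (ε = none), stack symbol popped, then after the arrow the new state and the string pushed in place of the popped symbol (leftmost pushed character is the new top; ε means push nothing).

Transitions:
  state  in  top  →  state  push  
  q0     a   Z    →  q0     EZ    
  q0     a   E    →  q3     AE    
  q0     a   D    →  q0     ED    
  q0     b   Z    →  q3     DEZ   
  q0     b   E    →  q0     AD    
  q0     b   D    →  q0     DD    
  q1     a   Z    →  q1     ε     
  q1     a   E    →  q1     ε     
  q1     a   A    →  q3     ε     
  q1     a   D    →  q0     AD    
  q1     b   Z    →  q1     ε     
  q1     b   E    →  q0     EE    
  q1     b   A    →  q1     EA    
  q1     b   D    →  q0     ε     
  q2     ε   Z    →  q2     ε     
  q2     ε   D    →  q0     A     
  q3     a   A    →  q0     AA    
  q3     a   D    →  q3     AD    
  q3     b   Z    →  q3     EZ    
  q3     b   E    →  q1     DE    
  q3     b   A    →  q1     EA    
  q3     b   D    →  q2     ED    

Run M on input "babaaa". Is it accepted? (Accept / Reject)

Reject

(q0, babaaa, Z)
  read b, top Z: go to q3, push DEZ → (q3, abaaa, DEZ)
  read a, top D: go to q3, push AD → (q3, baaa, ADEZ)
  read b, top A: go to q1, push EA → (q1, aaa, EADEZ)
  read a, top E: go to q1, push ε → (q1, aa, ADEZ)
  read a, top A: go to q3, push ε → (q3, a, DEZ)
  read a, top D: go to q3, push AD → (q3, ε, ADEZ)
All input consumed; stack is ADEZ, not empty, and no further ε-move applies.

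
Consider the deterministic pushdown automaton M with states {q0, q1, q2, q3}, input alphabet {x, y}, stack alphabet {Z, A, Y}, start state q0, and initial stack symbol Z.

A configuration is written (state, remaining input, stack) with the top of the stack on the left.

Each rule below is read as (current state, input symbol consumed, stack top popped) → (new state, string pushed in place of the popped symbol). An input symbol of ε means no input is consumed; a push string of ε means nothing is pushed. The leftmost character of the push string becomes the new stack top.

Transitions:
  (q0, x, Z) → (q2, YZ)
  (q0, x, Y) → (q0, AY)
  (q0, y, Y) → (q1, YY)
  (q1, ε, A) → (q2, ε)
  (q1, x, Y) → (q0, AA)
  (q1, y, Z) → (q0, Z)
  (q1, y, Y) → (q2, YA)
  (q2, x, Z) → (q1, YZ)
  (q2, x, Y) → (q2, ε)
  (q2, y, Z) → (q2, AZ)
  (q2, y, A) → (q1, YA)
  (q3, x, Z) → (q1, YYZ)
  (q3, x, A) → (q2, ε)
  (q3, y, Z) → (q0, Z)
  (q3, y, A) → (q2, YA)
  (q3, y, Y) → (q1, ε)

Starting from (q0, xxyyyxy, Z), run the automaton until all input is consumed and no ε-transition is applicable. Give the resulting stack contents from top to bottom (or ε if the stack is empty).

(q0, xxyyyxy, Z)
  read x, top Z: go to q2, push YZ → (q2, xyyyxy, YZ)
  read x, top Y: go to q2, push ε → (q2, yyyxy, Z)
  read y, top Z: go to q2, push AZ → (q2, yyxy, AZ)
  read y, top A: go to q1, push YA → (q1, yxy, YAZ)
  read y, top Y: go to q2, push YA → (q2, xy, YAAZ)
  read x, top Y: go to q2, push ε → (q2, y, AAZ)
  read y, top A: go to q1, push YA → (q1, ε, YAAZ)
All input consumed in state q1 with stack YAAZ.

YAAZ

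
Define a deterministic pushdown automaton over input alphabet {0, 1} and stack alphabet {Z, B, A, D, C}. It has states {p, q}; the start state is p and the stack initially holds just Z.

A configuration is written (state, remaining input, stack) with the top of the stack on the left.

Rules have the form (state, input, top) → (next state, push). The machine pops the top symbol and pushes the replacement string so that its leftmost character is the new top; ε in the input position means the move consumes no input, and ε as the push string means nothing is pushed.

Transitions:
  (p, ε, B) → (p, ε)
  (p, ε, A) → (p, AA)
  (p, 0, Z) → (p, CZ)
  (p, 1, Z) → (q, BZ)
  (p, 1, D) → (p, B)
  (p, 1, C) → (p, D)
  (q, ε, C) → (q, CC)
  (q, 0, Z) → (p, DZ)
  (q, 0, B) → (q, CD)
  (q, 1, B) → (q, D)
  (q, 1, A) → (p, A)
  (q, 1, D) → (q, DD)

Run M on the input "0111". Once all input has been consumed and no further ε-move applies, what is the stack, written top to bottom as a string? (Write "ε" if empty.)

BZ

(p, 0111, Z)
  read 0, top Z: go to p, push CZ → (p, 111, CZ)
  read 1, top C: go to p, push D → (p, 11, DZ)
  read 1, top D: go to p, push B → (p, 1, BZ)
  ε-move, top B: go to p, push ε → (p, 1, Z)
  read 1, top Z: go to q, push BZ → (q, ε, BZ)
All input consumed in state q with stack BZ.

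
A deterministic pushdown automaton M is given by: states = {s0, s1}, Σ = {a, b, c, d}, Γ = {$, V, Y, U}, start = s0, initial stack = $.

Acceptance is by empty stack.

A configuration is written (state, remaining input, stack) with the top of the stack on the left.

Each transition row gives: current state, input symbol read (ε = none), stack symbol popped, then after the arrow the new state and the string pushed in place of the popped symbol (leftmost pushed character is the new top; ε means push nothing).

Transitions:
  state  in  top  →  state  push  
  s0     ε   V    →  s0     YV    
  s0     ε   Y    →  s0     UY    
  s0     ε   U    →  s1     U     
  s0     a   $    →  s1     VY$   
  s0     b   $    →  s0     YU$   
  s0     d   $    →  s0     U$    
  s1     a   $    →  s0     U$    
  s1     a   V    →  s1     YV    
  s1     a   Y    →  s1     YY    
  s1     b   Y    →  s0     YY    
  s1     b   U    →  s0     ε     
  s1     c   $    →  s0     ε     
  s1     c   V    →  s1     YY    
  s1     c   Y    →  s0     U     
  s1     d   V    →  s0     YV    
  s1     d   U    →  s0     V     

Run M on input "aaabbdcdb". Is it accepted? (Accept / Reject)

(s0, aaabbdcdb, $) ⊢ (s1, aabbdcdb, VY$) ⊢ (s1, abbdcdb, YVY$) ⊢ (s1, bbdcdb, YYVY$) ⊢ (s0, bdcdb, YYYVY$) ⊢ (s0, bdcdb, UYYYVY$) ⊢ (s1, bdcdb, UYYYVY$) ⊢ (s0, dcdb, YYYVY$) ⊢ (s0, dcdb, UYYYVY$) ⊢ (s1, dcdb, UYYYVY$) ⊢ (s0, cdb, VYYYVY$) ⊢ (s0, cdb, YVYYYVY$) ⊢ (s0, cdb, UYVYYYVY$) ⊢ (s1, cdb, UYVYYYVY$)
No transition applies at (s1, cdb, UYVYYYVY$); input not fully consumed.

Reject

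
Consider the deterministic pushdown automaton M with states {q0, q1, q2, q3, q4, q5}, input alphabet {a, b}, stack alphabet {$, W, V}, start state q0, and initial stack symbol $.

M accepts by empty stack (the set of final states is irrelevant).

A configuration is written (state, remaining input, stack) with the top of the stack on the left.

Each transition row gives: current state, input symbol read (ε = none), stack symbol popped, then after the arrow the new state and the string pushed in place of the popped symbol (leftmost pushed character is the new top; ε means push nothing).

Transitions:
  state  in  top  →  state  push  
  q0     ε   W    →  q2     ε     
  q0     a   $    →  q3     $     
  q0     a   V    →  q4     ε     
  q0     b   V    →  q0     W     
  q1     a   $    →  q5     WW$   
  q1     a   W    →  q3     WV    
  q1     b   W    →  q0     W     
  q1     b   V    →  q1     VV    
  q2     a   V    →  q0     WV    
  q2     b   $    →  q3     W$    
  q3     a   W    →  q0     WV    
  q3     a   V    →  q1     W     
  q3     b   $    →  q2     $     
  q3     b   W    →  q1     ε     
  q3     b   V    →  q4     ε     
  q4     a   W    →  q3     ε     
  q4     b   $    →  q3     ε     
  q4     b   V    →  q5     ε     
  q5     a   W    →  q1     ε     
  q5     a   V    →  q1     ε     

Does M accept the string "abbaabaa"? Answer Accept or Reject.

(q0, abbaabaa, $)
  read a, top $: go to q3, push $ → (q3, bbaabaa, $)
  read b, top $: go to q2, push $ → (q2, baabaa, $)
  read b, top $: go to q3, push W$ → (q3, aabaa, W$)
  read a, top W: go to q0, push WV → (q0, abaa, WV$)
  ε-move, top W: go to q2, push ε → (q2, abaa, V$)
  read a, top V: go to q0, push WV → (q0, baa, WV$)
  ε-move, top W: go to q2, push ε → (q2, baa, V$)
No transition applies at (q2, baa, V$); input not fully consumed.

Reject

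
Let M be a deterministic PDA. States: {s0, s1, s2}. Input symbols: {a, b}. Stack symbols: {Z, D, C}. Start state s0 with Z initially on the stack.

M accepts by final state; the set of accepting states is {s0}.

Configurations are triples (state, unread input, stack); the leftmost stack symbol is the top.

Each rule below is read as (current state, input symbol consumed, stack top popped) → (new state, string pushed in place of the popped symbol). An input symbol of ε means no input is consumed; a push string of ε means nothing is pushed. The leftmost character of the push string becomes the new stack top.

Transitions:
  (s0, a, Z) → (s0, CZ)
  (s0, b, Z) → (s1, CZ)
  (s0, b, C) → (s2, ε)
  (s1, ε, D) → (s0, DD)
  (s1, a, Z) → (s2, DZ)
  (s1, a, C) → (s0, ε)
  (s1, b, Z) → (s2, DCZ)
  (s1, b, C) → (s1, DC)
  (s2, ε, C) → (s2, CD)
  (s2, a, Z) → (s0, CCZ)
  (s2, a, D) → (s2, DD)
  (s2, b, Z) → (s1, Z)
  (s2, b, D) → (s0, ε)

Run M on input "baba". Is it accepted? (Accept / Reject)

Accept

(s0, baba, Z) ⊢ (s1, aba, CZ) ⊢ (s0, ba, Z) ⊢ (s1, a, CZ) ⊢ (s0, ε, Z)
All input consumed; state s0 ∈ F.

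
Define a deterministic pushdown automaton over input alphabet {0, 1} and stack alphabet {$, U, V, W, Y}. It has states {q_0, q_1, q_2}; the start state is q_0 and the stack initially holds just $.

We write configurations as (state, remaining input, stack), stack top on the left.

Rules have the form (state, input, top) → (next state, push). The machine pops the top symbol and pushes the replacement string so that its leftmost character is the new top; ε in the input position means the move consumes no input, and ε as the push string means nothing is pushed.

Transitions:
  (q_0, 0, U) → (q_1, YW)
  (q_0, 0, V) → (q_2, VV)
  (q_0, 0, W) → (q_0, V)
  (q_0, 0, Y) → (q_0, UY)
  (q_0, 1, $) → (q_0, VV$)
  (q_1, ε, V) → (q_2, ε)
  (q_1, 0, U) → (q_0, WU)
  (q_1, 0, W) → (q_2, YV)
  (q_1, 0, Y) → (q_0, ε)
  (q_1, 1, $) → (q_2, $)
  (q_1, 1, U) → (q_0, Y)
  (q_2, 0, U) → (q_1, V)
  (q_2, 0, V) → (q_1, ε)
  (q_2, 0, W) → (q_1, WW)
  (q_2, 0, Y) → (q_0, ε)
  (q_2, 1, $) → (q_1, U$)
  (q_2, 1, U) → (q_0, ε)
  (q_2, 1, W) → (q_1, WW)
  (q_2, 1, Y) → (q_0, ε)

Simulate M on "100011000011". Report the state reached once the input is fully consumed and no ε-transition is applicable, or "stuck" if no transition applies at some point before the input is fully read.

q_0

(q_0, 100011000011, $) ⊢ (q_0, 00011000011, VV$) ⊢ (q_2, 0011000011, VVV$) ⊢ (q_1, 011000011, VV$) ⊢ (q_2, 011000011, V$) ⊢ (q_1, 11000011, $) ⊢ (q_2, 1000011, $) ⊢ (q_1, 000011, U$) ⊢ (q_0, 00011, WU$) ⊢ (q_0, 0011, VU$) ⊢ (q_2, 011, VVU$) ⊢ (q_1, 11, VU$) ⊢ (q_2, 11, U$) ⊢ (q_0, 1, $) ⊢ (q_0, ε, VV$)
All input consumed; M is in state q_0.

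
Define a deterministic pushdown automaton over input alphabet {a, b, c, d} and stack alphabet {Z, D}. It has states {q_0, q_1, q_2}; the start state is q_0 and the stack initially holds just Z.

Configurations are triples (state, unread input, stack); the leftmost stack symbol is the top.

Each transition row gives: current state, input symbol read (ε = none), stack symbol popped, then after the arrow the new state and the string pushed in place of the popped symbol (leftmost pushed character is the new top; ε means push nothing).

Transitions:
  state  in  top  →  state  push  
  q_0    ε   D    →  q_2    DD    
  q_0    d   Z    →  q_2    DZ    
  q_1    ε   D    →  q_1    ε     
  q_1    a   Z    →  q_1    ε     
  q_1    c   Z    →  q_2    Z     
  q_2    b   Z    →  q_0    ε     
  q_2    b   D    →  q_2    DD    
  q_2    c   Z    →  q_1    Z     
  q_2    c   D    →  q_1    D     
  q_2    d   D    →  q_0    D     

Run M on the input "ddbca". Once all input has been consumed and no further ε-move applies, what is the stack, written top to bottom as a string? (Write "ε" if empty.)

ε

(q_0, ddbca, Z) ⊢ (q_2, dbca, DZ) ⊢ (q_0, bca, DZ) ⊢ (q_2, bca, DDZ) ⊢ (q_2, ca, DDDZ) ⊢ (q_1, a, DDDZ) ⊢ (q_1, a, DDZ) ⊢ (q_1, a, DZ) ⊢ (q_1, a, Z) ⊢ (q_1, ε, ε)
All input consumed in state q_1 with stack ε.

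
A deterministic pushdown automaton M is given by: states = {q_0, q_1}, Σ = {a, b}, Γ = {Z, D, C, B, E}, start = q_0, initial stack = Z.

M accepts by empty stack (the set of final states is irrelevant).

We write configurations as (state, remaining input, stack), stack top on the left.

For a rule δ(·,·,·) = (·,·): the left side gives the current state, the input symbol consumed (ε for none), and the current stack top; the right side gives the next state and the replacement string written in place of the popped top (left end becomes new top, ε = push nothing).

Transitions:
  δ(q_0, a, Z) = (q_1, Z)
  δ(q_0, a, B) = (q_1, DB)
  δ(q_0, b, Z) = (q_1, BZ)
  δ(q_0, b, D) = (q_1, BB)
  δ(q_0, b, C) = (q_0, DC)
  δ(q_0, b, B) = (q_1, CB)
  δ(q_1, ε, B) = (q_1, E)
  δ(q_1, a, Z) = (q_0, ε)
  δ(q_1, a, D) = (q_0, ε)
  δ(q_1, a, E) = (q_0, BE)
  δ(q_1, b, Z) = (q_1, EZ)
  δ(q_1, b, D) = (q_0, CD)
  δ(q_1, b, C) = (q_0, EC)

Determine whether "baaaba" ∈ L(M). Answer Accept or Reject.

(q_0, baaaba, Z) ⊢ (q_1, aaaba, BZ) ⊢ (q_1, aaaba, EZ) ⊢ (q_0, aaba, BEZ) ⊢ (q_1, aba, DBEZ) ⊢ (q_0, ba, BEZ) ⊢ (q_1, a, CBEZ)
No transition applies at (q_1, a, CBEZ); input not fully consumed.

Reject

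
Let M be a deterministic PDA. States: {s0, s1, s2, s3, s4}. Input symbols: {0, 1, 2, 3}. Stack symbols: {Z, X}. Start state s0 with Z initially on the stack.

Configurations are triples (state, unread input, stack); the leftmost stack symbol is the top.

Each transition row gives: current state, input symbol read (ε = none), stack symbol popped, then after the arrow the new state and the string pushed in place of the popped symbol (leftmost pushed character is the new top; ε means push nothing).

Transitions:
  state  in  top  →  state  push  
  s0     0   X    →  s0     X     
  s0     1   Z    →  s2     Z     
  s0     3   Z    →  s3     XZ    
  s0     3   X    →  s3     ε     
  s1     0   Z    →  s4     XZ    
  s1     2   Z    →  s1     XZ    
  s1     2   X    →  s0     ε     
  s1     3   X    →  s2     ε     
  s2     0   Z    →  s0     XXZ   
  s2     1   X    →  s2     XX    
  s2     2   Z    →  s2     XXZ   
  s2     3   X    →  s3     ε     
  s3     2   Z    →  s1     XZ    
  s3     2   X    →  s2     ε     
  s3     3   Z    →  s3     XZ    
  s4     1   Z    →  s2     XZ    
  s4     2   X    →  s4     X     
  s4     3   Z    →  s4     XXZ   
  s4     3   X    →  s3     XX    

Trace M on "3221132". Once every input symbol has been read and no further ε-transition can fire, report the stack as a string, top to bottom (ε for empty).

(s0, 3221132, Z)
  read 3, top Z: go to s3, push XZ → (s3, 221132, XZ)
  read 2, top X: go to s2, push ε → (s2, 21132, Z)
  read 2, top Z: go to s2, push XXZ → (s2, 1132, XXZ)
  read 1, top X: go to s2, push XX → (s2, 132, XXXZ)
  read 1, top X: go to s2, push XX → (s2, 32, XXXXZ)
  read 3, top X: go to s3, push ε → (s3, 2, XXXZ)
  read 2, top X: go to s2, push ε → (s2, ε, XXZ)
All input consumed in state s2 with stack XXZ.

XXZ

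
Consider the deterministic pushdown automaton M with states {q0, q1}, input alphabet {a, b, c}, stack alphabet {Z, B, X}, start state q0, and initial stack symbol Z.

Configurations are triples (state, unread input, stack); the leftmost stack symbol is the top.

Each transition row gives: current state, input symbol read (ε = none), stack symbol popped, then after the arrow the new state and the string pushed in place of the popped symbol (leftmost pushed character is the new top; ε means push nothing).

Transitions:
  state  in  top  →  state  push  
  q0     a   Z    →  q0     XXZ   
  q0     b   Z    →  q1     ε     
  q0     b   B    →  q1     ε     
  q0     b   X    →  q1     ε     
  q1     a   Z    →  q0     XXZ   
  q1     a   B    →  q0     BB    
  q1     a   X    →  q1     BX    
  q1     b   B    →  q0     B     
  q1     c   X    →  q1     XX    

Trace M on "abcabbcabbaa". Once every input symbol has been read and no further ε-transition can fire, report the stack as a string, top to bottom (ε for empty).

(q0, abcabbcabbaa, Z) ⊢ (q0, bcabbcabbaa, XXZ) ⊢ (q1, cabbcabbaa, XZ) ⊢ (q1, abbcabbaa, XXZ) ⊢ (q1, bbcabbaa, BXXZ) ⊢ (q0, bcabbaa, BXXZ) ⊢ (q1, cabbaa, XXZ) ⊢ (q1, abbaa, XXXZ) ⊢ (q1, bbaa, BXXXZ) ⊢ (q0, baa, BXXXZ) ⊢ (q1, aa, XXXZ) ⊢ (q1, a, BXXXZ) ⊢ (q0, ε, BBXXXZ)
All input consumed in state q0 with stack BBXXXZ.

BBXXXZ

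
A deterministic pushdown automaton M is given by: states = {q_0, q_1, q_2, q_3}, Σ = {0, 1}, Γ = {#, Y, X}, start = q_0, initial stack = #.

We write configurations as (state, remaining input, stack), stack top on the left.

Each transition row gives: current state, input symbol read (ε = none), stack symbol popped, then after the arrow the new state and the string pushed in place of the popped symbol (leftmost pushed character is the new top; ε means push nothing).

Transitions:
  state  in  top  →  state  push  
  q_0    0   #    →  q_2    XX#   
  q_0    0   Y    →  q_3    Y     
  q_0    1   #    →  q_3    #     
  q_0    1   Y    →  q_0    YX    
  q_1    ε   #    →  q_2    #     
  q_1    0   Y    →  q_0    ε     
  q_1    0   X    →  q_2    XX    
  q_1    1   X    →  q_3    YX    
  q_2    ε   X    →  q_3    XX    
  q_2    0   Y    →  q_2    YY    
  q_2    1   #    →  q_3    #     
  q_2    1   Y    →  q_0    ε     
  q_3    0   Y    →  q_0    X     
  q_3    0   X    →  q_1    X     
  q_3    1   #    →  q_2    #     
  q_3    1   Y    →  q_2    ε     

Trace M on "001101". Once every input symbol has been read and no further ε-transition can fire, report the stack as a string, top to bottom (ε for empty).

YXXXX#

(q_0, 001101, #)
  read 0, top #: go to q_2, push XX# → (q_2, 01101, XX#)
  ε-move, top X: go to q_3, push XX → (q_3, 01101, XXX#)
  read 0, top X: go to q_1, push X → (q_1, 1101, XXX#)
  read 1, top X: go to q_3, push YX → (q_3, 101, YXXX#)
  read 1, top Y: go to q_2, push ε → (q_2, 01, XXX#)
  ε-move, top X: go to q_3, push XX → (q_3, 01, XXXX#)
  read 0, top X: go to q_1, push X → (q_1, 1, XXXX#)
  read 1, top X: go to q_3, push YX → (q_3, ε, YXXXX#)
All input consumed in state q_3 with stack YXXXX#.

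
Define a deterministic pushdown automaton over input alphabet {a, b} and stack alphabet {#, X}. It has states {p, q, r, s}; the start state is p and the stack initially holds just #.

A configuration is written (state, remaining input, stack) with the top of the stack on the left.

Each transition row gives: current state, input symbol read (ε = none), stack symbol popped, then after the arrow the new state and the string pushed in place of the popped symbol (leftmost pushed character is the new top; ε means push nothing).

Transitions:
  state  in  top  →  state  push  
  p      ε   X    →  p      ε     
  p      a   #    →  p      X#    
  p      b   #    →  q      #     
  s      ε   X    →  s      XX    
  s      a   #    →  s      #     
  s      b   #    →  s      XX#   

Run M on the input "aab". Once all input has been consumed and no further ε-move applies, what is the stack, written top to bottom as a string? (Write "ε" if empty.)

#

(p, aab, #) ⊢ (p, ab, X#) ⊢ (p, ab, #) ⊢ (p, b, X#) ⊢ (p, b, #) ⊢ (q, ε, #)
All input consumed in state q with stack #.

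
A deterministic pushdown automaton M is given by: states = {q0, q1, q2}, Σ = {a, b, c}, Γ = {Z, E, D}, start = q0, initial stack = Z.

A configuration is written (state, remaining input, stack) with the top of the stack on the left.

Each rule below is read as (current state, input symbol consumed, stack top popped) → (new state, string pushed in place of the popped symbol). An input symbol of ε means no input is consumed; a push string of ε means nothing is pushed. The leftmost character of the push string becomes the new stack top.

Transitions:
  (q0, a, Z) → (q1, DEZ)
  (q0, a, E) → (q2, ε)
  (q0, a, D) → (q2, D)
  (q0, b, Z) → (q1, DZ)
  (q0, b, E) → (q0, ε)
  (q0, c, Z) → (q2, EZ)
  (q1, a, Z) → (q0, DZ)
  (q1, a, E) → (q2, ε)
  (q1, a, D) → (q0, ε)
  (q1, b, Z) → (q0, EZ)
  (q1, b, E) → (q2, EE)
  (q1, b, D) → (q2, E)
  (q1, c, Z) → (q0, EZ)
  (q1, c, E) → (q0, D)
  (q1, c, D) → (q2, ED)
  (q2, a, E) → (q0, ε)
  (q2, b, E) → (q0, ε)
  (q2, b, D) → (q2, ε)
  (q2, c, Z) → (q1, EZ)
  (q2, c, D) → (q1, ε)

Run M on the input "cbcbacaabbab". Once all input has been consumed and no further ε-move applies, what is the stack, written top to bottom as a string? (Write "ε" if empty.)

(q0, cbcbacaabbab, Z) ⊢ (q2, bcbacaabbab, EZ) ⊢ (q0, cbacaabbab, Z) ⊢ (q2, bacaabbab, EZ) ⊢ (q0, acaabbab, Z) ⊢ (q1, caabbab, DEZ) ⊢ (q2, aabbab, EDEZ) ⊢ (q0, abbab, DEZ) ⊢ (q2, bbab, DEZ) ⊢ (q2, bab, EZ) ⊢ (q0, ab, Z) ⊢ (q1, b, DEZ) ⊢ (q2, ε, EEZ)
All input consumed in state q2 with stack EEZ.

EEZ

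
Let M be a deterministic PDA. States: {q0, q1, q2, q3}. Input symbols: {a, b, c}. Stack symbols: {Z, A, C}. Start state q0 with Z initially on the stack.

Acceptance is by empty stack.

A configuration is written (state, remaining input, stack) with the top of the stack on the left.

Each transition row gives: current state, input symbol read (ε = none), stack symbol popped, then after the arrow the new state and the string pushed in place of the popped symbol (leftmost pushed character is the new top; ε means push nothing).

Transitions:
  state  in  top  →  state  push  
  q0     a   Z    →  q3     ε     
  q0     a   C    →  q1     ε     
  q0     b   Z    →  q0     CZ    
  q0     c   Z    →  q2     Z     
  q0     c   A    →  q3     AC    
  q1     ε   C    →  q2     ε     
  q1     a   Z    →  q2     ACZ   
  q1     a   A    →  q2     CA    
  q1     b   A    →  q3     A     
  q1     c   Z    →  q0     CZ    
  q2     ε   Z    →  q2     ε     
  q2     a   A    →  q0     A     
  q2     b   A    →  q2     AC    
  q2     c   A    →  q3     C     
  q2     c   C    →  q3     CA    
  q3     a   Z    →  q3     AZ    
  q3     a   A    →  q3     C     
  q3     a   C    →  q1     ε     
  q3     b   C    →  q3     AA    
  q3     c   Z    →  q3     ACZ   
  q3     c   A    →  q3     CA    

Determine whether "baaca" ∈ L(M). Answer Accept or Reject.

(q0, baaca, Z) ⊢ (q0, aaca, CZ) ⊢ (q1, aca, Z) ⊢ (q2, ca, ACZ) ⊢ (q3, a, CCZ) ⊢ (q1, ε, CZ) ⊢ (q2, ε, Z) ⊢ (q2, ε, ε)
All input consumed and the stack is empty.

Accept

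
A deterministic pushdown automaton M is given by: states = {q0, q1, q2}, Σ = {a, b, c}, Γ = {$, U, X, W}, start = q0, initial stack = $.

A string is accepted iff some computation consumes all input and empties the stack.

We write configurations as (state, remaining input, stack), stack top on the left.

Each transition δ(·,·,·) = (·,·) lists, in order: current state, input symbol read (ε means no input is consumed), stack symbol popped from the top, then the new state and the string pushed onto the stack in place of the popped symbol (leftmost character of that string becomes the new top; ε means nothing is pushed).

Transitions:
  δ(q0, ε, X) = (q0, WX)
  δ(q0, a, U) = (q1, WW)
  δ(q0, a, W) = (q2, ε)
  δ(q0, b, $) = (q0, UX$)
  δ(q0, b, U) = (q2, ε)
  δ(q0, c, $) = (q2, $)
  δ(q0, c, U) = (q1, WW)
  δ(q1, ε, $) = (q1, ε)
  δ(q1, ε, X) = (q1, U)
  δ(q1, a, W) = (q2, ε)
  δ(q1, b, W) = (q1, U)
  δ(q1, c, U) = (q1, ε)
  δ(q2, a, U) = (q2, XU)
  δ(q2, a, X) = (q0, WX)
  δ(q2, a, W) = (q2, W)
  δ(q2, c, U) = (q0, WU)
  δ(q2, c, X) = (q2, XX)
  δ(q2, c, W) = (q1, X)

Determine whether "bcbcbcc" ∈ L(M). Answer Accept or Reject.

Accept

(q0, bcbcbcc, $)
  read b, top $: go to q0, push UX$ → (q0, cbcbcc, UX$)
  read c, top U: go to q1, push WW → (q1, bcbcc, WWX$)
  read b, top W: go to q1, push U → (q1, cbcc, UWX$)
  read c, top U: go to q1, push ε → (q1, bcc, WX$)
  read b, top W: go to q1, push U → (q1, cc, UX$)
  read c, top U: go to q1, push ε → (q1, c, X$)
  ε-move, top X: go to q1, push U → (q1, c, U$)
  read c, top U: go to q1, push ε → (q1, ε, $)
  ε-move, top $: go to q1, push ε → (q1, ε, ε)
All input consumed and the stack is empty.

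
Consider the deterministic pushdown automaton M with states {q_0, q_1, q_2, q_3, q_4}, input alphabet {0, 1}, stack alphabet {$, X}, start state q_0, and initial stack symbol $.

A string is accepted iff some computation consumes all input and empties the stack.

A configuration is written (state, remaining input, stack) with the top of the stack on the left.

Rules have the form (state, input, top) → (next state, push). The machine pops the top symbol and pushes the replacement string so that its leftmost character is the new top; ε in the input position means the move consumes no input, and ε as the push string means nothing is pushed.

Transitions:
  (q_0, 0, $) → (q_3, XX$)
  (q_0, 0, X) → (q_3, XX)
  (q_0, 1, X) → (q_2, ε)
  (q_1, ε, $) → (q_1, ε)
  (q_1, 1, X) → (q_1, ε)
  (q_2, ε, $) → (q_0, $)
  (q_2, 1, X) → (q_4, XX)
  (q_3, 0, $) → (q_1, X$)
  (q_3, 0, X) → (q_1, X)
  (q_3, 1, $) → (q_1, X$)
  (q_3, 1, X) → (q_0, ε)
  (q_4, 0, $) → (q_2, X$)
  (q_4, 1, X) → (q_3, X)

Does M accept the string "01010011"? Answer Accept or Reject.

(q_0, 01010011, $)
  read 0, top $: go to q_3, push XX$ → (q_3, 1010011, XX$)
  read 1, top X: go to q_0, push ε → (q_0, 010011, X$)
  read 0, top X: go to q_3, push XX → (q_3, 10011, XX$)
  read 1, top X: go to q_0, push ε → (q_0, 0011, X$)
  read 0, top X: go to q_3, push XX → (q_3, 011, XX$)
  read 0, top X: go to q_1, push X → (q_1, 11, XX$)
  read 1, top X: go to q_1, push ε → (q_1, 1, X$)
  read 1, top X: go to q_1, push ε → (q_1, ε, $)
  ε-move, top $: go to q_1, push ε → (q_1, ε, ε)
All input consumed and the stack is empty.

Accept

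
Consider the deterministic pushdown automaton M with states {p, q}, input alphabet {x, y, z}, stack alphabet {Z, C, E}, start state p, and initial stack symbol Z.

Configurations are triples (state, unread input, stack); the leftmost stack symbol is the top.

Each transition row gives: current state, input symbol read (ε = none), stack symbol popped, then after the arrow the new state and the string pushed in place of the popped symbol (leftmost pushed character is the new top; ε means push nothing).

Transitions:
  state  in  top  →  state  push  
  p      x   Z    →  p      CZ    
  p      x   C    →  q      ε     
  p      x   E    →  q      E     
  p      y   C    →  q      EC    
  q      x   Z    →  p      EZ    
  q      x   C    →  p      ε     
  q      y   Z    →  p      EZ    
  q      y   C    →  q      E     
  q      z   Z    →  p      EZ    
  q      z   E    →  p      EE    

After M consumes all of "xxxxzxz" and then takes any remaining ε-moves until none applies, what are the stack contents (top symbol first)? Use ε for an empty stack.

EEEZ

(p, xxxxzxz, Z) ⊢ (p, xxxzxz, CZ) ⊢ (q, xxzxz, Z) ⊢ (p, xzxz, EZ) ⊢ (q, zxz, EZ) ⊢ (p, xz, EEZ) ⊢ (q, z, EEZ) ⊢ (p, ε, EEEZ)
All input consumed in state p with stack EEEZ.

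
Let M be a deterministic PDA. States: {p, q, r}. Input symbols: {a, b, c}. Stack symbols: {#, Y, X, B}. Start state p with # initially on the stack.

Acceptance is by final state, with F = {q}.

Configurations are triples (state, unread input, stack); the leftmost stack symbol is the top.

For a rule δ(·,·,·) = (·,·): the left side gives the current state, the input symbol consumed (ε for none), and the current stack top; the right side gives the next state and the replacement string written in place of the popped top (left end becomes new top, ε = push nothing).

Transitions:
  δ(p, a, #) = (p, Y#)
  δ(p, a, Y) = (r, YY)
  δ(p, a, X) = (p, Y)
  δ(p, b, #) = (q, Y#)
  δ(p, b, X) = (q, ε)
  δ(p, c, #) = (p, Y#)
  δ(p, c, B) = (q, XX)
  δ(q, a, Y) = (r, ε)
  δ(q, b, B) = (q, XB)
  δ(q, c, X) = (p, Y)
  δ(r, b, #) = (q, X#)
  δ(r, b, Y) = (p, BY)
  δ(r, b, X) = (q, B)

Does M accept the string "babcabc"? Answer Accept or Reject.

(p, babcabc, #)
  read b, top #: go to q, push Y# → (q, abcabc, Y#)
  read a, top Y: go to r, push ε → (r, bcabc, #)
  read b, top #: go to q, push X# → (q, cabc, X#)
  read c, top X: go to p, push Y → (p, abc, Y#)
  read a, top Y: go to r, push YY → (r, bc, YY#)
  read b, top Y: go to p, push BY → (p, c, BYY#)
  read c, top B: go to q, push XX → (q, ε, XXYY#)
All input consumed; state q ∈ F.

Accept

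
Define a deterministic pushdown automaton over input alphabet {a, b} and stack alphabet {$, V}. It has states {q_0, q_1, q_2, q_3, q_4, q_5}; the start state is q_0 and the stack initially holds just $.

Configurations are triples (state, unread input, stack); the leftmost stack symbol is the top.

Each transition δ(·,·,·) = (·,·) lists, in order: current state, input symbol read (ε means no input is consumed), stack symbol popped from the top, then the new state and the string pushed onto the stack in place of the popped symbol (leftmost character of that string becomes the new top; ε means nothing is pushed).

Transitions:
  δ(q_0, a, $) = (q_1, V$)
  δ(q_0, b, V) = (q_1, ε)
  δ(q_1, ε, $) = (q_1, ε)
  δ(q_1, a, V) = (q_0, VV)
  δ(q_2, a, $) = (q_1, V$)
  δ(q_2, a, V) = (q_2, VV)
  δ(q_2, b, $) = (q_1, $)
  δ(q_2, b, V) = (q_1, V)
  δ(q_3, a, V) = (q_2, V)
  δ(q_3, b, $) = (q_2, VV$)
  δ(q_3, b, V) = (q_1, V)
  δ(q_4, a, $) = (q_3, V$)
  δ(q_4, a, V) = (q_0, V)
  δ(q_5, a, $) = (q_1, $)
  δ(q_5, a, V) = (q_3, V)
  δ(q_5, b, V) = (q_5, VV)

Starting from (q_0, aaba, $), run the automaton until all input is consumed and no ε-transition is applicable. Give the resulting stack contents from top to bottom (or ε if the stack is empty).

(q_0, aaba, $) ⊢ (q_1, aba, V$) ⊢ (q_0, ba, VV$) ⊢ (q_1, a, V$) ⊢ (q_0, ε, VV$)
All input consumed in state q_0 with stack VV$.

VV$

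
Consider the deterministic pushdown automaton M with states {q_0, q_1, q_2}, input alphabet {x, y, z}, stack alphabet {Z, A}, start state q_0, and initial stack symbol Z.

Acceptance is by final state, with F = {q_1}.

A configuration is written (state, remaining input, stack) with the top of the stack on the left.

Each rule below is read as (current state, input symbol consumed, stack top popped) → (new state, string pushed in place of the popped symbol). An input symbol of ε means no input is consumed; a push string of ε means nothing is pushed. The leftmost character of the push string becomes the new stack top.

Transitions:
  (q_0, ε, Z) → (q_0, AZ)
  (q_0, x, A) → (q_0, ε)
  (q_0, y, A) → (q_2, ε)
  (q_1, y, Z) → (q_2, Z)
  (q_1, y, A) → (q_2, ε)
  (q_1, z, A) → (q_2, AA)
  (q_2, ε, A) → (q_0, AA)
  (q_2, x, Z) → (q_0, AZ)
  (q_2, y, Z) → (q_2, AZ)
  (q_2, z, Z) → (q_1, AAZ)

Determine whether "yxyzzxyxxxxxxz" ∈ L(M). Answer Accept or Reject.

Reject

(q_0, yxyzzxyxxxxxxz, Z)
  ε-move, top Z: go to q_0, push AZ → (q_0, yxyzzxyxxxxxxz, AZ)
  read y, top A: go to q_2, push ε → (q_2, xyzzxyxxxxxxz, Z)
  read x, top Z: go to q_0, push AZ → (q_0, yzzxyxxxxxxz, AZ)
  read y, top A: go to q_2, push ε → (q_2, zzxyxxxxxxz, Z)
  read z, top Z: go to q_1, push AAZ → (q_1, zxyxxxxxxz, AAZ)
  read z, top A: go to q_2, push AA → (q_2, xyxxxxxxz, AAAZ)
  ε-move, top A: go to q_0, push AA → (q_0, xyxxxxxxz, AAAAZ)
  read x, top A: go to q_0, push ε → (q_0, yxxxxxxz, AAAZ)
  read y, top A: go to q_2, push ε → (q_2, xxxxxxz, AAZ)
  ε-move, top A: go to q_0, push AA → (q_0, xxxxxxz, AAAZ)
  read x, top A: go to q_0, push ε → (q_0, xxxxxz, AAZ)
  read x, top A: go to q_0, push ε → (q_0, xxxxz, AZ)
  read x, top A: go to q_0, push ε → (q_0, xxxz, Z)
  ε-move, top Z: go to q_0, push AZ → (q_0, xxxz, AZ)
  read x, top A: go to q_0, push ε → (q_0, xxz, Z)
  ε-move, top Z: go to q_0, push AZ → (q_0, xxz, AZ)
  read x, top A: go to q_0, push ε → (q_0, xz, Z)
  ε-move, top Z: go to q_0, push AZ → (q_0, xz, AZ)
  read x, top A: go to q_0, push ε → (q_0, z, Z)
  ε-move, top Z: go to q_0, push AZ → (q_0, z, AZ)
No transition applies at (q_0, z, AZ); input not fully consumed.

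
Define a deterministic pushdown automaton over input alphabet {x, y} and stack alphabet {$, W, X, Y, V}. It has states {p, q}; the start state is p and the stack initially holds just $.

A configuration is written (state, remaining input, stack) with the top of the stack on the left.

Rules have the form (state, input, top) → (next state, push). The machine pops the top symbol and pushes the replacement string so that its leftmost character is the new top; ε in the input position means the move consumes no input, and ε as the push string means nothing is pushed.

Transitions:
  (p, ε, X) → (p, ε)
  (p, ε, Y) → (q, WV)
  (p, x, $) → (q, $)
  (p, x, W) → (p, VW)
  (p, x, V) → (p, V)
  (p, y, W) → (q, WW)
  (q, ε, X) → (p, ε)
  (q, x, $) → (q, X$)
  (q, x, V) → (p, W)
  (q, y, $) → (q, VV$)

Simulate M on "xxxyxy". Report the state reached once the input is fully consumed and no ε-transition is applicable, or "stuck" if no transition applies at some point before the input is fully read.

q

(p, xxxyxy, $)
  read x, top $: go to q, push $ → (q, xxyxy, $)
  read x, top $: go to q, push X$ → (q, xyxy, X$)
  ε-move, top X: go to p, push ε → (p, xyxy, $)
  read x, top $: go to q, push $ → (q, yxy, $)
  read y, top $: go to q, push VV$ → (q, xy, VV$)
  read x, top V: go to p, push W → (p, y, WV$)
  read y, top W: go to q, push WW → (q, ε, WWV$)
All input consumed; M is in state q.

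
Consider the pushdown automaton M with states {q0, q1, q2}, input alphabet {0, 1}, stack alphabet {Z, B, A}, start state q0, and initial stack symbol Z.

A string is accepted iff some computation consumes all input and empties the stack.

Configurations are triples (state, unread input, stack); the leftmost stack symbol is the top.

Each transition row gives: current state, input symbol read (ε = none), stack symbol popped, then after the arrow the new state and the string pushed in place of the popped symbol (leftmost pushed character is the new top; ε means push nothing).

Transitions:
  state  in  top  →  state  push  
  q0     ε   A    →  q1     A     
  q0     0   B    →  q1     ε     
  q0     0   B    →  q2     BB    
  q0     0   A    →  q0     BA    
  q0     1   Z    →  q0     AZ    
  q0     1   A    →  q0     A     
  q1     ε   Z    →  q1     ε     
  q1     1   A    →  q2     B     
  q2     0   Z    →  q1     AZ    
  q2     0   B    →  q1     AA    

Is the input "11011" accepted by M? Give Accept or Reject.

Reject

No computation consumes all input and empties the stack.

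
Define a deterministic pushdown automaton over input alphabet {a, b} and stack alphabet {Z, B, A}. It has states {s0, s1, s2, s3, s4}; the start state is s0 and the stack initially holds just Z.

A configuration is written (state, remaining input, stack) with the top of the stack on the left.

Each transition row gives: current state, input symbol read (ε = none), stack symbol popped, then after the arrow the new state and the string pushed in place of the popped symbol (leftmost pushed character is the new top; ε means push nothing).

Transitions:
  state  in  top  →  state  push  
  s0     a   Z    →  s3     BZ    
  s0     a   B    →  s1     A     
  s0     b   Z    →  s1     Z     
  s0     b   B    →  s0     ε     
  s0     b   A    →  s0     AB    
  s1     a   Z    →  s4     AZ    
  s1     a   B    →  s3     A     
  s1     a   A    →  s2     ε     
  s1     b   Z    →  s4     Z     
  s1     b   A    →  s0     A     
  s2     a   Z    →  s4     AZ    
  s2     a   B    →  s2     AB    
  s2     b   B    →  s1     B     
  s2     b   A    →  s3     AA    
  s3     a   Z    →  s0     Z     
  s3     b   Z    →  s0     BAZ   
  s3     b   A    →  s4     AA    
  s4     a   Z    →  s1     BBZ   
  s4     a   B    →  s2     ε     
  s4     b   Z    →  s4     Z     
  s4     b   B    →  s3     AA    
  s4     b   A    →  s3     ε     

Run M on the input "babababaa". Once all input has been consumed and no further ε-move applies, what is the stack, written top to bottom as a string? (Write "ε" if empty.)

(s0, babababaa, Z) ⊢ (s1, abababaa, Z) ⊢ (s4, bababaa, AZ) ⊢ (s3, ababaa, Z) ⊢ (s0, babaa, Z) ⊢ (s1, abaa, Z) ⊢ (s4, baa, AZ) ⊢ (s3, aa, Z) ⊢ (s0, a, Z) ⊢ (s3, ε, BZ)
All input consumed in state s3 with stack BZ.

BZ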